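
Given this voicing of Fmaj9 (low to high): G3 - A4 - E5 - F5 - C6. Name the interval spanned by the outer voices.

perfect 18th

The outer voices are G3 and C6.
Counting 18 letters and 29 half steps from G gives a perfect 18th.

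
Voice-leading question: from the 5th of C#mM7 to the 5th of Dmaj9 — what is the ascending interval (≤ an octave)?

C#mM7 has G# as its 5th, and Dmaj9 has A as its 5th.
From G# to A: 1 semitone over a second = minor.

m2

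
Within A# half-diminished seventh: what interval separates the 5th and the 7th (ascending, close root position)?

Spelling the chord: A#-C#-E-G#.
That puts E below G#.
E up to G# spans 3 letter names and 4 semitones — a major third.

major 3rd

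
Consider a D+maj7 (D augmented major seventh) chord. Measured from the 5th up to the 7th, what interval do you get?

minor third

The chord tones of Dmaj7#5 are D F♯ A♯ C♯.
That puts A♯ below C♯.
3 letter names make it a third; at 3 semitones (a half step narrower than major) the quality is minor.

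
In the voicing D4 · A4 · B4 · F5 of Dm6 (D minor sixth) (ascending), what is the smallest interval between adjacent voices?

Adjacent intervals: D4→A4 = perfect fifth; A4→B4 = major second; B4→F5 = diminished fifth.
The smallest is A4 to B4, a major second (2 semitones).

major 2nd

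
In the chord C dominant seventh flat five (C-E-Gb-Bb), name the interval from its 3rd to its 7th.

That puts E below Bb.
From E to Bb: 6 semitones over a fifth = diminished.

d5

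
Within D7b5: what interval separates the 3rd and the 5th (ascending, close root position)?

diminished third

The chord tones of D7b5 (D dominant seventh flat five) are D F# Ab C.
That puts F# below Ab.
From F# to Ab: 2 semitones over a third = diminished.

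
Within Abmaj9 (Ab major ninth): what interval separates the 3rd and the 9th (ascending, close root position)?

The chord tones of Abmaj9 are Ab C Eb G Bb.
That puts C below Bb.
7 letter names make it a seventh; at 10 semitones (a half step narrower than major) the quality is minor.

m7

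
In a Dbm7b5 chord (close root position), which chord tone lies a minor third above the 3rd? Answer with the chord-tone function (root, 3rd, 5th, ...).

5th

Spelling the chord: Db, Fb, Abb, Cb.
The 3rd is Fb. A minor third above Fb is Abb.
Abb is the chord's 5th.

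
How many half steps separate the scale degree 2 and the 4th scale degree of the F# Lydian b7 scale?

4

The scale is F# G# A# B# C# D# E.
G# up to B# is a major third — 4 semitones.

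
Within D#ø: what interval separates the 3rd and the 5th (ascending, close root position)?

Spelling the chord: D#-F#-A-C#.
3rd = F#; 5th = A.
3 letter names make it a third; at 3 semitones (a half step narrower than major) the quality is minor.

minor third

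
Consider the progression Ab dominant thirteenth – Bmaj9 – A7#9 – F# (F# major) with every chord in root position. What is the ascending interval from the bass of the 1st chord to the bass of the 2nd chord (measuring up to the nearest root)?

augmented second

The roots are Ab and B.
Ab up to B is 3 semitones, a half step wider than a major second, so the interval is augmented.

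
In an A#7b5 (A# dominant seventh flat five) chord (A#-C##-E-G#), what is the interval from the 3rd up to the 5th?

diminished 3rd

The 3rd is C## and the 5th is E.
From C## to E: 2 semitones over a third = diminished.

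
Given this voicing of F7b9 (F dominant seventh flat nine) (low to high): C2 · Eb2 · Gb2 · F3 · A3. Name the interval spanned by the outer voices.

major thirteenth

The outer voices are C2 and A3.
C up to A spans 13 letter names and 21 semitones — a major thirteenth.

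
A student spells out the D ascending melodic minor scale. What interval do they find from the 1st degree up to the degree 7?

major seventh

D melodic minor: D E F G A B C#.
So we need the interval from D up to C#.
From D to C# is 11 semitones, exactly the major seventh.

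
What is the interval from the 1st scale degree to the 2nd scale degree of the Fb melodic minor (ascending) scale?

Spelling the Fb melodic minor (ascending) scale: Fb Gb Abb Bbb Cb Db Eb.
That puts Fb below Gb.
Fb up to Gb spans 2 letter names and 2 semitones — a major second.

major second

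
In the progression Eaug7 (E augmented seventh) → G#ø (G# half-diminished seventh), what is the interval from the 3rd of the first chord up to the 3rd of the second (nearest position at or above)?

m3

The 3rd of Eaug7 (E augmented seventh) is G#; the 3rd of G#ø (G# half-diminished seventh) is B.
3 letter names make it a third; at 3 semitones (a half step narrower than major) the quality is minor.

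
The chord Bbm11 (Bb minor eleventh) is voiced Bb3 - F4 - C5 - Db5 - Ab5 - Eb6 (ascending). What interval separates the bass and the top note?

The outer voices are Bb3 and Eb6.
Counting 18 letters and 29 half steps from Bb gives a perfect 18th.

perfect 18th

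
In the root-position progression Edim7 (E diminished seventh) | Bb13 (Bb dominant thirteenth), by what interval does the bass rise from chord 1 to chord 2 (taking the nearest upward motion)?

diminished 5th

The roots are E and Bb.
From E to Bb: 6 semitones over a fifth = diminished.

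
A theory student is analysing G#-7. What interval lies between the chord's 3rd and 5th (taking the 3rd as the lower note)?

The chord tones of G# minor seventh are G# B D# F#.
That puts B below D#.
Counting 3 letters and 4 half steps from B gives a major third.

major third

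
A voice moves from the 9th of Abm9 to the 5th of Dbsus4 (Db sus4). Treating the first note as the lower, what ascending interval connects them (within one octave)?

minor 7th

Abm9 has Bb as its 9th, and Dbsus4 (Db sus4) has Ab as its 5th.
Bb up to Ab is 10 semitones, a half step narrower than a major seventh, so the interval is minor.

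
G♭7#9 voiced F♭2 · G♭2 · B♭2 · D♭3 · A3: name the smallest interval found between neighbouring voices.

major second

Adjacent intervals: F♭2→G♭2 = major second; G♭2→B♭2 = major third; B♭2→D♭3 = minor third; D♭3→A3 = augmented fifth.
The smallest is F♭2 to G♭2, a major second (2 semitones).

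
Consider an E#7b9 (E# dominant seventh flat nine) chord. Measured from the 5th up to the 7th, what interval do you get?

E#7b9 (E# dominant seventh flat nine) is spelled E#, G##, B#, D#, F#.
The 5th is B# and the 7th is D#.
B# up to D# is 3 semitones, a half step narrower than a major third, so the interval is minor.

minor third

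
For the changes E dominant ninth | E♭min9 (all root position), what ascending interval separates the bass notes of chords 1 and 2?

The roots are E and E♭.
8 letter names make it an octave; at 11 semitones (a half step narrower than perfect) the quality is diminished.

diminished octave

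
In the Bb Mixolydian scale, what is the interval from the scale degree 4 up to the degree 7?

Bb mixolydian: Bb C D Eb F G Ab.
Scale degree 4 = Eb; degree 7 = Ab.
From Eb to Ab is 5 semitones, exactly the perfect fourth.

perfect fourth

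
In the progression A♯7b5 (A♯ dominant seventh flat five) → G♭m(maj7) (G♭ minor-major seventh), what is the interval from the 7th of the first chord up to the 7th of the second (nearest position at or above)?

The 7th of A♯7b5 (A♯ dominant seventh flat five) is G♯; the 7th of G♭m(maj7) (G♭ minor-major seventh) is F.
G♯ up to F is 9 semitones, a whole step narrower than a major seventh, so the interval is diminished.

diminished seventh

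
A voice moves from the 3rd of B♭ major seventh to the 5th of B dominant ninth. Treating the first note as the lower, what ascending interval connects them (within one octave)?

major third

B♭ major seventh has D as its 3rd, and B dominant ninth has F♯ as its 5th.
D up to F♯ spans 3 letter names and 4 semitones — a major third.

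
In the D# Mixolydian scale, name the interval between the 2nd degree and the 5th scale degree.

perfect fourth

Spelling the D# Mixolydian scale: D# E# F## G# A# B# C#.
That puts E# below A#.
Counting 4 letters and 5 half steps from E# gives a perfect fourth.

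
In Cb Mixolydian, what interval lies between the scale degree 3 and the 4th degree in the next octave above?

minor 9th

Spelling Cb Mixolydian: Cb Db Eb Fb Gb Ab Bbb.
The scale degree 3 is Eb and the scale degree 4 (up an octave) is Fb.
9 letter names make it a ninth; at 13 semitones (a half step narrower than major) the quality is minor.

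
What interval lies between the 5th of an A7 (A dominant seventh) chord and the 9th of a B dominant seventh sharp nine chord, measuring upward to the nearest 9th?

augmented sixth

A7 (A dominant seventh) has E as its 5th, and B dominant seventh sharp nine has C## as its 9th.
6 letter names make it a sixth; at 10 semitones (a half step wider than major) the quality is augmented.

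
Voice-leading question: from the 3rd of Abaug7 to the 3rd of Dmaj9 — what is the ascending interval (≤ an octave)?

augmented fourth

The 3rd of Abaug7 is C; the 3rd of Dmaj9 is F#.
C up to F# is 6 semitones, a half step wider than a perfect fourth, so the interval is augmented.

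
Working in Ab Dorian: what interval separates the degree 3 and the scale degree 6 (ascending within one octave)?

Ab dorian: Ab Bb Cb Db Eb F Gb.
The degree 3 is Cb and the 6th degree is F.
4 letter names make it a fourth; at 6 semitones (a half step wider than perfect) the quality is augmented.

augmented 4th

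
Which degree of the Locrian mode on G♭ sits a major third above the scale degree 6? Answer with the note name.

The scale is G♭ A𝄫 B𝄫 C♭ D𝄫 E𝄫 F♭.
The scale degree 6 is E𝄫; a major third above that is G♭ — scale degree 1.

Gb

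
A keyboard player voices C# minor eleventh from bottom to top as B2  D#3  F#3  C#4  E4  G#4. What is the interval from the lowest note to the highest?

major thirteenth

The outer voices are B2 and G#4.
B up to G# spans 13 letter names and 21 semitones — a major thirteenth.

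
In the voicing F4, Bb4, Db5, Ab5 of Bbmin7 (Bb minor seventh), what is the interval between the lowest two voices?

Those voices are F4 and Bb4.
F up to Bb spans 4 letter names and 5 semitones — a perfect fourth.

perfect 4th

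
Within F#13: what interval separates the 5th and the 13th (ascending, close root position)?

Spelling the chord: F#-A#-C#-E-G#-D#.
The 5th is C# and the 13th is D#.
From C# to D# is 14 semitones, exactly the major ninth.

major ninth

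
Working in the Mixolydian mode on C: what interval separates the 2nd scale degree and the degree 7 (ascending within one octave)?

Spelling the Mixolydian mode on C: C D E F G A Bb.
So we need the interval from D up to Bb.
From D to Bb: 8 semitones over a sixth = minor.

minor sixth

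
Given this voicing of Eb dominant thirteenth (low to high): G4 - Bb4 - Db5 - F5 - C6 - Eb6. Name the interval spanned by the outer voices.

The outer voices are G4 and Eb6.
13 letter names make it a thirteenth; at 20 semitones (a half step narrower than major) the quality is minor.

m13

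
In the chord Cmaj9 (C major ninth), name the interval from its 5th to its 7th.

major third

Cmaj9 is spelled C–E–G–B–D.
That puts G below B.
Counting 3 letters and 4 half steps from G gives a major third.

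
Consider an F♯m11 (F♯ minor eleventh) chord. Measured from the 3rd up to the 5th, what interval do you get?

F♯ minor eleventh is spelled F♯-A-C♯-E-G♯-B.
3rd = A; 5th = C♯.
Counting 3 letters and 4 half steps from A gives a major third.

major third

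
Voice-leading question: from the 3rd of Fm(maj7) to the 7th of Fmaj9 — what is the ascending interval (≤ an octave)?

Fm(maj7) has Ab as its 3rd, and Fmaj9 has E as its 7th.
Ab up to E is 8 semitones, a half step wider than a perfect fifth, so the interval is augmented.

augmented fifth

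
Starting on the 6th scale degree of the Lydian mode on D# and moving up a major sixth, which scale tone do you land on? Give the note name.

The scale is D# E# F## G## A# B# C##.
The 6th scale degree is B#; a major sixth above that is G## — scale degree 4.

G##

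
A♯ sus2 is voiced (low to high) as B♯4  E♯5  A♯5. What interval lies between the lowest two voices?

P4

Those voices are B♯4 and E♯5.
B♯ up to E♯ spans 4 letter names and 5 semitones — a perfect fourth.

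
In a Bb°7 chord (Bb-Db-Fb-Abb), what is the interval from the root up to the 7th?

The root is Bb and the 7th is Abb.
Bb up to Abb is 9 semitones, a whole step narrower than a major seventh, so the interval is diminished.

diminished seventh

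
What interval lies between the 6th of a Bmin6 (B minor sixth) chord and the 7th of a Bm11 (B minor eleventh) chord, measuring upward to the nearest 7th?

minor second

The 6th of Bmin6 (B minor sixth) is G♯; the 7th of Bm11 (B minor eleventh) is A.
From G♯ to A: 1 semitone over a second = minor.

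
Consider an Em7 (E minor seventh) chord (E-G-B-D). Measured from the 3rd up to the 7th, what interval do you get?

perfect fifth

3rd = G; 7th = D.
Counting 5 letters and 7 half steps from G gives a perfect fifth.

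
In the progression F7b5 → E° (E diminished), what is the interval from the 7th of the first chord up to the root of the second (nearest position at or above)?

The 7th of F7b5 is Eb; the root of E° (E diminished) is E.
From Eb to E: 1 semitone over a unison = augmented.

augmented unison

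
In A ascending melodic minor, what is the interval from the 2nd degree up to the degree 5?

perfect 4th

A melodic minor: A B C D E F♯ G♯.
So we need the interval from B up to E.
From B to E is 5 semitones, exactly the perfect fourth.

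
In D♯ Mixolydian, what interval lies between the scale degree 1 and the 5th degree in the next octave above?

Spelling D♯ Mixolydian: D♯ E♯ F𝄪 G♯ A♯ B♯ C♯.
The scale degree 1 is D♯ and the 5th degree (up an octave) is A♯.
From D♯ to A♯ is 19 semitones, exactly the perfect twelfth.

perfect 12th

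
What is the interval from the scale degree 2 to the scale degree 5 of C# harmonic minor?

The scale runs C# D# E F# G# A B#.
Scale degree 2 = D#; 5th scale degree = G#.
D# up to G# spans 4 letter names and 5 semitones — a perfect fourth.

perfect fourth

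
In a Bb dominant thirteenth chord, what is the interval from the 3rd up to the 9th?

minor seventh

Spelling the chord: Bb–D–F–Ab–C–G.
That puts D below C.
7 letter names make it a seventh; at 10 semitones (a half step narrower than major) the quality is minor.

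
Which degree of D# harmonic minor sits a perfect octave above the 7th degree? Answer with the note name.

C##

The scale is D# E# F# G# A# B C##.
The 7th degree is C##; a perfect octave above that is C## — scale degree 7.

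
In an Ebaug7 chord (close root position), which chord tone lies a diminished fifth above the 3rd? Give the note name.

Db

Eb7#5 (Eb augmented seventh): Eb–G–B–Db.
The 3rd is G. A diminished fifth above G is Db.
Db is the chord's 7th.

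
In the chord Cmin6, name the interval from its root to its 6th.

The chord tones of C minor sixth are C, Eb, G, A.
The root is C and the 6th is A.
Counting 6 letters and 9 half steps from C gives a major sixth.

major sixth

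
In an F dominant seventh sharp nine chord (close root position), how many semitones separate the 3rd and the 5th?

3

F7#9 (F dominant seventh sharp nine) is spelled F-A-C-E♭-G♯.
A to C is a minor third: 3 semitones.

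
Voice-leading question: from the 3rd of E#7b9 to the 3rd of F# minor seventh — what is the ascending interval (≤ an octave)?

E#7b9 has G## as its 3rd, and F# minor seventh has A as its 3rd.
From G## to A: 0 semitones over a second = diminished.

d2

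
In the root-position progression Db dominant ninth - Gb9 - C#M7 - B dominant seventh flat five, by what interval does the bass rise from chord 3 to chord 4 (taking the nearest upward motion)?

The roots are C# and B.
7 letter names make it a seventh; at 10 semitones (a half step narrower than major) the quality is minor.

minor seventh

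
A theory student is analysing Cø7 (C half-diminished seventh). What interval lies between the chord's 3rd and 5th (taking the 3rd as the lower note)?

Spelling the chord: C Eb Gb Bb.
The 3rd is Eb and the 5th is Gb.
Eb up to Gb is 3 semitones, a half step narrower than a major third, so the interval is minor.

minor 3rd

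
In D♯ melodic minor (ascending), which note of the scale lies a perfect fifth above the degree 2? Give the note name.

The scale is D♯ E♯ F♯ G♯ A♯ B♯ C𝄪.
The degree 2 is E♯; a perfect fifth above that is B♯ — scale degree 6.

B#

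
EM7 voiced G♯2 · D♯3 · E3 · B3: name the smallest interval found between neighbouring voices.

Adjacent intervals: G♯2→D♯3 = perfect fifth; D♯3→E3 = minor second; E3→B3 = perfect fifth.
The smallest is D♯3 to E3, a minor second (1 semitone).

minor second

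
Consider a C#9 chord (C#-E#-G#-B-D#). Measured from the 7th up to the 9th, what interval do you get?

So we need the interval from B up to D#.
From B to D# is 4 semitones, exactly the major third.

major third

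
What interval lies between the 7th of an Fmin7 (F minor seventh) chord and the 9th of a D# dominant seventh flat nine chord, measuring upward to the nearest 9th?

Fmin7 (F minor seventh) has Eb as its 7th, and D# dominant seventh flat nine has E as its 9th.
From Eb to E: 1 semitone over a unison = augmented.

augmented 1st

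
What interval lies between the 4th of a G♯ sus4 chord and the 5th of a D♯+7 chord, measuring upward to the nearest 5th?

The 4th of G♯ sus4 is C♯; the 5th of D♯+7 is A𝄪.
6 letter names make it a sixth; at 10 semitones (a half step wider than major) the quality is augmented.

augmented sixth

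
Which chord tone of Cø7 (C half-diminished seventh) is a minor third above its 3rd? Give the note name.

Spelling the chord: C E♭ G♭ B♭.
The 3rd is E♭. A minor third above E♭ is G♭.
G♭ is the chord's 5th.

Gb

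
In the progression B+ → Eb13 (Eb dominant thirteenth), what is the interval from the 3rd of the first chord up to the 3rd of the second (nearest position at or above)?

The 3rd of B+ is D#; the 3rd of Eb13 (Eb dominant thirteenth) is G.
From D# to G: 4 semitones over a fourth = diminished.

diminished fourth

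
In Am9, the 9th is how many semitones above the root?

14

Spelling the chord: A C E G B.
A to B is a major ninth: 14 semitones.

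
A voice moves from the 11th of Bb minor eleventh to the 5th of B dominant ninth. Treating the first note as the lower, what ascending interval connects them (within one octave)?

Bb minor eleventh has Eb as its 11th, and B dominant ninth has F# as its 5th.
From Eb to F#: 3 semitones over a second = augmented.

augmented 2nd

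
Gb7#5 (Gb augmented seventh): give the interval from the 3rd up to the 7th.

diminished fifth

The chord tones of Gb+7 (Gb augmented seventh) are Gb-Bb-D-Fb.
That puts Bb below Fb.
From Bb to Fb: 6 semitones over a fifth = diminished.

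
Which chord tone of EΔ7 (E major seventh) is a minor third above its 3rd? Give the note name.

Emaj7: E G♯ B D♯.
The 3rd is G♯. A minor third above G♯ is B.
B is the chord's 5th.

B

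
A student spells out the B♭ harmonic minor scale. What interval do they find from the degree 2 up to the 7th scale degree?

The scale runs B♭ C D♭ E♭ F G♭ A.
So we need the interval from C up to A.
Counting 6 letters and 9 half steps from C gives a major sixth.

M6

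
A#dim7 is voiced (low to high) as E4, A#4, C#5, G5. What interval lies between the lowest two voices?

A4

Those voices are E4 and A#4.
From E to A#: 6 semitones over a fourth = augmented.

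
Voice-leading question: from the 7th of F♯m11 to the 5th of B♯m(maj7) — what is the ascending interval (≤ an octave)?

A2

F♯m11 has E as its 7th, and B♯m(maj7) has F𝄪 as its 5th.
From E to F𝄪: 3 semitones over a second = augmented.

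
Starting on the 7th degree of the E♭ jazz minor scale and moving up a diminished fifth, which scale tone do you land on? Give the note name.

The scale is E♭ F G♭ A♭ B♭ C D.
The 7th degree is D; a diminished fifth above that is A♭ — scale degree 4.

Ab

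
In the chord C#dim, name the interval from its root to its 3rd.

C#° (C# diminished): C#–E–G.
That puts C# below E.
3 letter names make it a third; at 3 semitones (a half step narrower than major) the quality is minor.

minor third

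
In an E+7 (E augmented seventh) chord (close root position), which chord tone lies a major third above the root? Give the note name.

G#

Spelling the chord: E G♯ B♯ D.
The root is E. A major third above E is G♯.
G♯ is the chord's 3rd.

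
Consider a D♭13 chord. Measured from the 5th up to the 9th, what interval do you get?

The chord tones of D♭13 (D♭ dominant thirteenth) are D♭, F, A♭, C♭, E♭, B♭.
The 5th is A♭ and the 9th is E♭.
From A♭ to E♭ is 7 semitones, exactly the perfect fifth.

perfect fifth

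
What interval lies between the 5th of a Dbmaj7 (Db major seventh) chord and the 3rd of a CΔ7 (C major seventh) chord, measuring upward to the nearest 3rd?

augmented 5th

The 5th of Dbmaj7 (Db major seventh) is Ab; the 3rd of CΔ7 (C major seventh) is E.
From Ab to E: 8 semitones over a fifth = augmented.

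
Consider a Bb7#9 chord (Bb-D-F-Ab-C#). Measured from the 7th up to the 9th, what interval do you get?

So we need the interval from Ab up to C#.
Ab up to C# is 5 semitones, a half step wider than a major third, so the interval is augmented.

augmented third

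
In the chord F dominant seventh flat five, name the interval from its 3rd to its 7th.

diminished fifth

F7b5 is spelled F-A-Cb-Eb.
The 3rd is A and the 7th is Eb.
5 letter names make it a fifth; at 6 semitones (a half step narrower than perfect) the quality is diminished.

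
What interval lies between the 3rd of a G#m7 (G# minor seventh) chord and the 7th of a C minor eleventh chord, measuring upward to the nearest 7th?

d8

The 3rd of G#m7 (G# minor seventh) is B; the 7th of C minor eleventh is Bb.
B up to Bb is 11 semitones, a half step narrower than a perfect octave, so the interval is diminished.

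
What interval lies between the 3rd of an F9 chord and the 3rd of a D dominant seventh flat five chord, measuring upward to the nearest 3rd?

M6

F9 has A as its 3rd, and D dominant seventh flat five has F♯ as its 3rd.
Counting 6 letters and 9 half steps from A gives a major sixth.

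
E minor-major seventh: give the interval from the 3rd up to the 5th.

E minor-major seventh is spelled E, G, B, D#.
3rd = G; 5th = B.
From G to B is 4 semitones, exactly the major third.

major third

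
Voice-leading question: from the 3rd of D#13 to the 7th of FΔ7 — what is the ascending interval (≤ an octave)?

diminished seventh

The 3rd of D#13 is F##; the 7th of FΔ7 is E.
7 letter names make it a seventh; at 9 semitones (a whole step narrower than major) the quality is diminished.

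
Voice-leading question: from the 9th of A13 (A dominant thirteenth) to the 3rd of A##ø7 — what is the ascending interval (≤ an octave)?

A13 (A dominant thirteenth) has B as its 9th, and A##ø7 has C## as its 3rd.
B up to C## is 3 semitones, a half step wider than a major second, so the interval is augmented.

augmented 2nd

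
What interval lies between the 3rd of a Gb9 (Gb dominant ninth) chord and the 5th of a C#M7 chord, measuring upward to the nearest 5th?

augmented sixth

The 3rd of Gb9 (Gb dominant ninth) is Bb; the 5th of C#M7 is G#.
Bb up to G# is 10 semitones, a half step wider than a major sixth, so the interval is augmented.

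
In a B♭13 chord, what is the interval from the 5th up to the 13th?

Spelling the chord: B♭ D F A♭ C G.
The 5th is F and the 13th is G.
Counting 9 letters and 14 half steps from F gives a major ninth.

M9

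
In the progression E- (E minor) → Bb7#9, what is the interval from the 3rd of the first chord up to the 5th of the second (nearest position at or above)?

The 3rd of E- (E minor) is G; the 5th of Bb7#9 is F.
7 letter names make it a seventh; at 10 semitones (a half step narrower than major) the quality is minor.

minor seventh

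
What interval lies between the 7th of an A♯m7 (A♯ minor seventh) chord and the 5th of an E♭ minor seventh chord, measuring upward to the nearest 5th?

d3

The 7th of A♯m7 (A♯ minor seventh) is G♯; the 5th of E♭ minor seventh is B♭.
3 letter names make it a third; at 2 semitones (a whole step narrower than major) the quality is diminished.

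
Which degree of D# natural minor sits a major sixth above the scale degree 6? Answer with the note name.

G#

The scale is D# E# F# G# A# B C#.
The scale degree 6 is B; a major sixth above that is G# — scale degree 4.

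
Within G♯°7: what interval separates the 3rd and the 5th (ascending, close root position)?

minor 3rd

G♯°7 (G♯ diminished seventh) is spelled G♯–B–D–F.
The 3rd is B and the 5th is D.
B up to D is 3 semitones, a half step narrower than a major third, so the interval is minor.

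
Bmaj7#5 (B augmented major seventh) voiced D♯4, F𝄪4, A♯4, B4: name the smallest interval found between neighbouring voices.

Adjacent intervals: D♯4→F𝄪4 = major third; F𝄪4→A♯4 = minor third; A♯4→B4 = minor second.
The smallest is A♯4 to B4, a minor second (1 semitone).

minor second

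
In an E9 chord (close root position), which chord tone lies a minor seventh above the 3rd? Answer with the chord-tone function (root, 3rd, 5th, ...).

Spelling the chord: E, G#, B, D, F#.
The 3rd is G#. A minor seventh above G# is F#.
F# is the chord's 9th.

9th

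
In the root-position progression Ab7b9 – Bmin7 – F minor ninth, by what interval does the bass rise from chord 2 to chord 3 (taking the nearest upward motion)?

The roots are B and F.
5 letter names make it a fifth; at 6 semitones (a half step narrower than perfect) the quality is diminished.

d5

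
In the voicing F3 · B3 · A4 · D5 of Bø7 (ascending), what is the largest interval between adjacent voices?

minor 7th

Adjacent intervals: F3→B3 = augmented fourth; B3→A4 = minor seventh; A4→D5 = perfect fourth.
The largest is B3 to A4, a minor seventh (10 semitones).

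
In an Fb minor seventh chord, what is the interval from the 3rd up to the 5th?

Fbmin7: Fb-Abb-Cb-Ebb.
That puts Abb below Cb.
From Abb to Cb is 4 semitones, exactly the major third.

M3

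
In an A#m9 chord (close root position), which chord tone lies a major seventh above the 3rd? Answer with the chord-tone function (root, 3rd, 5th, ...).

A# minor ninth is spelled A# C# E# G# B#.
The 3rd is C#. A major seventh above C# is B#.
B# is the chord's 9th.

9th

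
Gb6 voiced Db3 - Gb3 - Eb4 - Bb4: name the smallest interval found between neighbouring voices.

perfect fourth

Adjacent intervals: Db3→Gb3 = perfect fourth; Gb3→Eb4 = major sixth; Eb4→Bb4 = perfect fifth.
The smallest is Db3 to Gb3, a perfect fourth (5 semitones).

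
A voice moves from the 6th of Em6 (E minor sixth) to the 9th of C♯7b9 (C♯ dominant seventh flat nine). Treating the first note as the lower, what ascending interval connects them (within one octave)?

Em6 (E minor sixth) has C♯ as its 6th, and C♯7b9 (C♯ dominant seventh flat nine) has D as its 9th.
From C♯ to D: 1 semitone over a second = minor.

minor second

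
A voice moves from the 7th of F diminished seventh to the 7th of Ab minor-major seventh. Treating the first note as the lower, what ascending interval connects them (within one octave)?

augmented third

F diminished seventh has Ebb as its 7th, and Ab minor-major seventh has G as its 7th.
3 letter names make it a third; at 5 semitones (a half step wider than major) the quality is augmented.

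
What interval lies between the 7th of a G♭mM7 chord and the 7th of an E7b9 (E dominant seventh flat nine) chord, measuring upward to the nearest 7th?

The 7th of G♭mM7 is F; the 7th of E7b9 (E dominant seventh flat nine) is D.
From F to D is 9 semitones, exactly the major sixth.

major 6th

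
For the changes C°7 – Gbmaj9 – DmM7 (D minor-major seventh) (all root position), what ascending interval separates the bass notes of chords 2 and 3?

The roots are Gb and D.
5 letter names make it a fifth; at 8 semitones (a half step wider than perfect) the quality is augmented.

augmented fifth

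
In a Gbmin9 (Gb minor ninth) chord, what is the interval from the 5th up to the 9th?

perfect 5th

Spelling the chord: Gb, Bbb, Db, Fb, Ab.
That puts Db below Ab.
From Db to Ab is 7 semitones, exactly the perfect fifth.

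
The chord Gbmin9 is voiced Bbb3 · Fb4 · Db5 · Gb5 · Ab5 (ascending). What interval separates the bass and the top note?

major fourteenth

The outer voices are Bbb3 and Ab5.
Counting 14 letters and 23 half steps from Bbb gives a major fourteenth.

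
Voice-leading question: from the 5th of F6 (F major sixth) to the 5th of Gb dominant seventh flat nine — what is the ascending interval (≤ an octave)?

minor 2nd

The 5th of F6 (F major sixth) is C; the 5th of Gb dominant seventh flat nine is Db.
From C to Db: 1 semitone over a second = minor.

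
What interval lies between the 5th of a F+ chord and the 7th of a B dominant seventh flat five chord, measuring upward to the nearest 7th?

minor sixth

The 5th of F+ is C#; the 7th of B dominant seventh flat five is A.
From C# to A: 8 semitones over a sixth = minor.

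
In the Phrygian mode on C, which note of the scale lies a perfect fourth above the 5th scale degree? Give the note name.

C

The scale is C Db Eb F G Ab Bb.
The 5th scale degree is G; a perfect fourth above that is C — scale degree 1.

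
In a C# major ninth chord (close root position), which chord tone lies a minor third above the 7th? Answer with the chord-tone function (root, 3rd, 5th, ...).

9th

C# major ninth: C# E# G# B# D#.
The 7th is B#. A minor third above B# is D#.
D# is the chord's 9th.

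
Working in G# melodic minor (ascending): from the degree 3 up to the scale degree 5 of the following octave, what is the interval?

Spelling G# melodic minor (ascending): G# A# B C# D# E# F##.
So we need the interval from B up to D#.
B up to D# spans 10 letter names and 16 semitones — a major tenth.

major tenth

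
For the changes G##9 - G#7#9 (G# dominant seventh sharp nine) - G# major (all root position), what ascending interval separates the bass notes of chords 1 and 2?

The roots are G## and G#.
8 letter names make it an octave; at 11 semitones (a half step narrower than perfect) the quality is diminished.

diminished octave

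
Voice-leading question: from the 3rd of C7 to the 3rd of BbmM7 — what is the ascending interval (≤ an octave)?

C7 has E as its 3rd, and BbmM7 has Db as its 3rd.
E up to Db is 9 semitones, a whole step narrower than a major seventh, so the interval is diminished.

d7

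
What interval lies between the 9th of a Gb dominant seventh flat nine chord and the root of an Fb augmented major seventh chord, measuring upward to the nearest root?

major sixth

The 9th of Gb dominant seventh flat nine is Abb; the root of Fb augmented major seventh is Fb.
Counting 6 letters and 9 half steps from Abb gives a major sixth.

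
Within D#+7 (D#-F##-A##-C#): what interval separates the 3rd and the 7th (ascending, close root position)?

d5

So we need the interval from F## up to C#.
F## up to C# is 6 semitones, a half step narrower than a perfect fifth, so the interval is diminished.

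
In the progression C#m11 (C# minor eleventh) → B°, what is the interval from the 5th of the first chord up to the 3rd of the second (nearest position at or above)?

C#m11 (C# minor eleventh) has G# as its 5th, and B° has D as its 3rd.
From G# to D: 6 semitones over a fifth = diminished.

diminished fifth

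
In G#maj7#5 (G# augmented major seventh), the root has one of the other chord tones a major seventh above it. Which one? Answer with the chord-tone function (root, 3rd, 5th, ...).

G#maj7#5: G#–B#–D##–F##.
The root is G#. A major seventh above G# is F##.
F## is the chord's 7th.

7th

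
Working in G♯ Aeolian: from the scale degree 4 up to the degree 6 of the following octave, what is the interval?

G♯ natural minor: G♯ A♯ B C♯ D♯ E F♯.
That puts C♯ below E.
C♯ up to E is 15 semitones, a half step narrower than a major tenth, so the interval is minor.

minor tenth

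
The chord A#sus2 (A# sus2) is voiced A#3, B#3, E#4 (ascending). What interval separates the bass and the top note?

perfect 5th

The outer voices are A#3 and E#4.
Counting 5 letters and 7 half steps from A# gives a perfect fifth.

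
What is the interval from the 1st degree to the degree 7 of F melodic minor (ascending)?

The scale runs F G Ab Bb C D E.
1st degree = F; 7th degree = E.
F up to E spans 7 letter names and 11 semitones — a major seventh.

M7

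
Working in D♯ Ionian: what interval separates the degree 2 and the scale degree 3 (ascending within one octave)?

major second

D♯ major: D♯ E♯ F𝄪 G♯ A♯ B♯ C𝄪.
So we need the interval from E♯ up to F𝄪.
Counting 2 letters and 2 half steps from E♯ gives a major second.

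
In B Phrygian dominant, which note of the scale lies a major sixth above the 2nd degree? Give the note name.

A

The scale is B C D# E F# G A.
The 2nd degree is C; a major sixth above that is A — scale degree 7.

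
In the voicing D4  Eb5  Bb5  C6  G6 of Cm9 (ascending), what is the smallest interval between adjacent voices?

Adjacent intervals: D4→Eb5 = minor ninth; Eb5→Bb5 = perfect fifth; Bb5→C6 = major second; C6→G6 = perfect fifth.
The smallest is Bb5 to C6, a major second (2 semitones).

major second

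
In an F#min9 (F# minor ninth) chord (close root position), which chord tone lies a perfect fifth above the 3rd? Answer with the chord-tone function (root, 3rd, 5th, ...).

Spelling the chord: F#-A-C#-E-G#.
The 3rd is A. A perfect fifth above A is E.
E is the chord's 7th.

7th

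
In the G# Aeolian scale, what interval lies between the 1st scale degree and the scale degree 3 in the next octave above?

minor tenth

The scale runs G# A# B C# D# E F#.
That puts G# below B.
G# up to B is 15 semitones, a half step narrower than a major tenth, so the interval is minor.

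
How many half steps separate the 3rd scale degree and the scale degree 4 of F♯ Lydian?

2

The scale is F♯ G♯ A♯ B♯ C♯ D♯ E♯.
A♯ up to B♯ is a major second — 2 semitones.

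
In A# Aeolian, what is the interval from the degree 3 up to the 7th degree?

A# natural minor: A# B# C# D# E# F# G#.
Degree 3 = C#; 7th scale degree = G#.
C# up to G# spans 5 letter names and 7 semitones — a perfect fifth.

perfect fifth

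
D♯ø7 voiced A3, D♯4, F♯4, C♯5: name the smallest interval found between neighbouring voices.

minor third

Adjacent intervals: A3→D♯4 = augmented fourth; D♯4→F♯4 = minor third; F♯4→C♯5 = perfect fifth.
The smallest is D♯4 to F♯4, a minor third (3 semitones).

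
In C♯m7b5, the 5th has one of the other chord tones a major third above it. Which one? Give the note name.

B

C♯ half-diminished seventh: C♯, E, G, B.
The 5th is G. A major third above G is B.
B is the chord's 7th.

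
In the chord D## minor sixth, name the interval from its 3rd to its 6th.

Spelling the chord: D##–F##–A##–B##.
3rd = F##; 6th = B##.
From F## to B##: 6 semitones over a fourth = augmented.

augmented fourth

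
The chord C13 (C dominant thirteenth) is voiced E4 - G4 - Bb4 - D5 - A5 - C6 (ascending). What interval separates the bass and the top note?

The outer voices are E4 and C6.
13 letter names make it a thirteenth; at 20 semitones (a half step narrower than major) the quality is minor.

m13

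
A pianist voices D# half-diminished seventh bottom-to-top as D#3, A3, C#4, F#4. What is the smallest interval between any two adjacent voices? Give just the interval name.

major third

Adjacent intervals: D#3→A3 = diminished fifth; A3→C#4 = major third; C#4→F#4 = perfect fourth.
The smallest is A3 to C#4, a major third (4 semitones).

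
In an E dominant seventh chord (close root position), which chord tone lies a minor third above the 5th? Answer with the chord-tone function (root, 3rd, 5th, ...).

E7 is spelled E–G#–B–D.
The 5th is B. A minor third above B is D.
D is the chord's 7th.

7th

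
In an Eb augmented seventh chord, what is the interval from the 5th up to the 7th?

d3

Spelling the chord: Eb-G-B-Db.
So we need the interval from B up to Db.
B up to Db is 2 semitones, a whole step narrower than a major third, so the interval is diminished.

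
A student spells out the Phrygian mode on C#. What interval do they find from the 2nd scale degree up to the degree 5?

Spelling the Phrygian mode on C#: C# D E F# G# A B.
2nd scale degree = D; scale degree 5 = G#.
4 letter names make it a fourth; at 6 semitones (a half step wider than perfect) the quality is augmented.

augmented fourth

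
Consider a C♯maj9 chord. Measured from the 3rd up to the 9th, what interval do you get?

C♯maj9 is spelled C♯–E♯–G♯–B♯–D♯.
That puts E♯ below D♯.
E♯ up to D♯ is 10 semitones, a half step narrower than a major seventh, so the interval is minor.

minor seventh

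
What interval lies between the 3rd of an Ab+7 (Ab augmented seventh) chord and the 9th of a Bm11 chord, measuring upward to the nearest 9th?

augmented unison

The 3rd of Ab+7 (Ab augmented seventh) is C; the 9th of Bm11 is C#.
1 letter names make it a unison; at 1 semitone (a half step wider than perfect) the quality is augmented.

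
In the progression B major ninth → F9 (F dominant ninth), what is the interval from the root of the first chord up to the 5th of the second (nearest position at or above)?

minor second

The root of B major ninth is B; the 5th of F9 (F dominant ninth) is C.
From B to C: 1 semitone over a second = minor.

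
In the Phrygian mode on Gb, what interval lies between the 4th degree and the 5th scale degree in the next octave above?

major ninth

Spelling the Phrygian mode on Gb: Gb Abb Bbb Cb Db Ebb Fb.
So we need the interval from Cb up to Db.
From Cb to Db is 14 semitones, exactly the major ninth.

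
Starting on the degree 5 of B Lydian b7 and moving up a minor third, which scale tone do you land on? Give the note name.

A

The scale is B C# D# E# F# G# A.
The degree 5 is F#; a minor third above that is A — scale degree 7.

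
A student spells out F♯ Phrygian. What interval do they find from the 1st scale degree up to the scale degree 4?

The scale runs F♯ G A B C♯ D E.
1st scale degree = F♯; 4th scale degree = B.
F♯ up to B spans 4 letter names and 5 semitones — a perfect fourth.

perfect fourth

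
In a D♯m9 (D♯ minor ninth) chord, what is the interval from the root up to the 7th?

D♯ minor ninth is spelled D♯-F♯-A♯-C♯-E♯.
The root is D♯ and the 7th is C♯.
7 letter names make it a seventh; at 10 semitones (a half step narrower than major) the quality is minor.

minor 7th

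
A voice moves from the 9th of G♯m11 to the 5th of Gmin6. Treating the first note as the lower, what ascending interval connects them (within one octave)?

The 9th of G♯m11 is A♯; the 5th of Gmin6 is D.
4 letter names make it a fourth; at 4 semitones (a half step narrower than perfect) the quality is diminished.

diminished 4th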